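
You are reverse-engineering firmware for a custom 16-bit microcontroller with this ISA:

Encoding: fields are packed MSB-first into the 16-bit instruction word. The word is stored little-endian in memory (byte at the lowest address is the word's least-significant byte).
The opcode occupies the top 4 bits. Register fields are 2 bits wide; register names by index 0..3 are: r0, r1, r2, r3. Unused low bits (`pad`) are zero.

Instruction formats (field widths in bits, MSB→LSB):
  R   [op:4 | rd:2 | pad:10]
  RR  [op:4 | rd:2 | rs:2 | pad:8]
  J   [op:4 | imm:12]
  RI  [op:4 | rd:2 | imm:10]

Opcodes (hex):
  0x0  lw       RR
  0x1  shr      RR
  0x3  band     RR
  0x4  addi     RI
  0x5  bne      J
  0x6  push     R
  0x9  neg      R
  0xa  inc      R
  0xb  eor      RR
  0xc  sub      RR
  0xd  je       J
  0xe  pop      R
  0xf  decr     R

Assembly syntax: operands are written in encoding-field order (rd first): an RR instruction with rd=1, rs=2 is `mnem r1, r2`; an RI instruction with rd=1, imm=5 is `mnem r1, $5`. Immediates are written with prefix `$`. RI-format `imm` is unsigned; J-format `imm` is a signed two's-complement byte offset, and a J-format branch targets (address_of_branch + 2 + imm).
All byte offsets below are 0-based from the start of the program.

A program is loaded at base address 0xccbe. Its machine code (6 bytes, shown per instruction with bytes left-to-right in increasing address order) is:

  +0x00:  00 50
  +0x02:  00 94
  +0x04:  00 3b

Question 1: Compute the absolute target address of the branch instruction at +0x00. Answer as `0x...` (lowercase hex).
0xccc0

@+00  little-endian(00 50) = 0x5000
  top 4b → 0x5 → bne [J]
  imm@[11:0]=0x0 ⇒ $0
  target = base 0xccbe + off 0x00 + 2 + imm 0 = 0xccc0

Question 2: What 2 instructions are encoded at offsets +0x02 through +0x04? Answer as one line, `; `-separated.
neg r1; band r2, r3

+0x02: 00 94 ⇒ word 0x9400 (little)
  top 4b → 0x9 → neg [R]
  rd@[11:10]=0x1 ⇒ r1
+0x04: 00 3b ⇒ word 0x3b00 (little)
  top 4b → 0x3 → band [RR]
  rd@[11:10]=0x2 ⇒ r2
  rs@[9:8]=0x3 ⇒ r3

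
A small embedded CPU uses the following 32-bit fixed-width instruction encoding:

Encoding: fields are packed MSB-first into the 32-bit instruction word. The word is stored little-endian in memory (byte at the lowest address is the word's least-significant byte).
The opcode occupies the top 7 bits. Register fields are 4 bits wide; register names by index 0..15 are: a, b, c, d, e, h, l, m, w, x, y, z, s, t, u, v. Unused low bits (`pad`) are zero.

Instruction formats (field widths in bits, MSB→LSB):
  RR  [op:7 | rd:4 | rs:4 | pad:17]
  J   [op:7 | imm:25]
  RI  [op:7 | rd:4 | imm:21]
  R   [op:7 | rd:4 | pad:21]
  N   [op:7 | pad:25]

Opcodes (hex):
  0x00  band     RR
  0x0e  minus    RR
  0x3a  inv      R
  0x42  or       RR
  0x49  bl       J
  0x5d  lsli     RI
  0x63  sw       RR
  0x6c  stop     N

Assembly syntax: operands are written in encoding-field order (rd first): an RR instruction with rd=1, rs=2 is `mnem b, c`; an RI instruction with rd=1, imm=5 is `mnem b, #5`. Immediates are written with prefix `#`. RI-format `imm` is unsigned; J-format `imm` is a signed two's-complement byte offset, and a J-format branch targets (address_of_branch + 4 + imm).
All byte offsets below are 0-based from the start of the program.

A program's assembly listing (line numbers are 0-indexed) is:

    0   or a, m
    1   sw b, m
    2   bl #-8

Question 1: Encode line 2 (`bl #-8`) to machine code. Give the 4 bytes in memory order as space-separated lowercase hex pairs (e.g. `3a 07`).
f8 ff ff 93

2. bl fields op=0x49:7|imm=-8:25 → word 93fffff8h → f8 ff ff 93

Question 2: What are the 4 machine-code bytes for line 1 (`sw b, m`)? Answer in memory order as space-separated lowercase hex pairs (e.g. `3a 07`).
line 1 (sw): pack op=0x63:7|rd=1:4|rs=7:4|pad=0:17 = 0xc62e0000; little→ 00 00 2e c6

00 00 2e c6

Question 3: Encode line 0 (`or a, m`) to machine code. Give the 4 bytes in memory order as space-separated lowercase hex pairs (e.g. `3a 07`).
line 0 (or): pack op=0x42:7|rd=0:4|rs=7:4|pad=0:17 = 0x840e0000; little→ 00 00 0e 84

00 00 0e 84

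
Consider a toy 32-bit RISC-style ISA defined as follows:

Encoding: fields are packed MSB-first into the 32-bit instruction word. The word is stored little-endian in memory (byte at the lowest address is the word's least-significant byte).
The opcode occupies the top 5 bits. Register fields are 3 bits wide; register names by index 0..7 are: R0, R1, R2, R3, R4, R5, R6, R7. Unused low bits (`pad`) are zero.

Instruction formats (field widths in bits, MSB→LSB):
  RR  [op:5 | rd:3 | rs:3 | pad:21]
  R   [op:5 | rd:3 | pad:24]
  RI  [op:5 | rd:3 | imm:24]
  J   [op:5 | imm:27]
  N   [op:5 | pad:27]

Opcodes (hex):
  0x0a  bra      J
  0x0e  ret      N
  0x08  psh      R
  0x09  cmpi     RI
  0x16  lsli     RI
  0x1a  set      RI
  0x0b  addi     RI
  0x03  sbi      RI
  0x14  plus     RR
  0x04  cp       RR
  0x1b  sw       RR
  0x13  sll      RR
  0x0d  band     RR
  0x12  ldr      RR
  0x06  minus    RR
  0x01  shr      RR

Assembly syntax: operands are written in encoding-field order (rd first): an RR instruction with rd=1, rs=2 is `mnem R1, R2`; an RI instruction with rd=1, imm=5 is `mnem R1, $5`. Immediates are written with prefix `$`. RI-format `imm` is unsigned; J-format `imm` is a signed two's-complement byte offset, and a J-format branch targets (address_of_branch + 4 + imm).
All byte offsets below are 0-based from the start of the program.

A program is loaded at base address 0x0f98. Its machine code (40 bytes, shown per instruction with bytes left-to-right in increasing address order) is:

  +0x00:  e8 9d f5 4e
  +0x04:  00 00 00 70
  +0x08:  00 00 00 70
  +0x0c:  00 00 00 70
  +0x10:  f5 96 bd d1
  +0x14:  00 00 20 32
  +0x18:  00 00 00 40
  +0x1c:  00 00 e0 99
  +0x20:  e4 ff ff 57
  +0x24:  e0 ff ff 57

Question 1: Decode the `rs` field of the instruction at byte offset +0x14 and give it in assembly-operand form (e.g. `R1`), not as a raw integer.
R1

@+14  little-endian(00 00 20 32) = 0x32200000
  opcode bits[31:27]=0x6: minus/RR
  [26:24] rd=2 = R2
  [23:21] rs=1 = R1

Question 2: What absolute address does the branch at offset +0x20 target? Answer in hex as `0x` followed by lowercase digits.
off 0x20: read e4 ff ff 57 as little → 0x57ffffe4
  op=0x57ffffe4>>27=0xa ⇒ bra (J)
  [26:0] imm=134217700 (s27→-28) = $-28
  target = base 0x0f98 + off 0x20 + 4 + imm -28 = 0x0fa0

0x0fa0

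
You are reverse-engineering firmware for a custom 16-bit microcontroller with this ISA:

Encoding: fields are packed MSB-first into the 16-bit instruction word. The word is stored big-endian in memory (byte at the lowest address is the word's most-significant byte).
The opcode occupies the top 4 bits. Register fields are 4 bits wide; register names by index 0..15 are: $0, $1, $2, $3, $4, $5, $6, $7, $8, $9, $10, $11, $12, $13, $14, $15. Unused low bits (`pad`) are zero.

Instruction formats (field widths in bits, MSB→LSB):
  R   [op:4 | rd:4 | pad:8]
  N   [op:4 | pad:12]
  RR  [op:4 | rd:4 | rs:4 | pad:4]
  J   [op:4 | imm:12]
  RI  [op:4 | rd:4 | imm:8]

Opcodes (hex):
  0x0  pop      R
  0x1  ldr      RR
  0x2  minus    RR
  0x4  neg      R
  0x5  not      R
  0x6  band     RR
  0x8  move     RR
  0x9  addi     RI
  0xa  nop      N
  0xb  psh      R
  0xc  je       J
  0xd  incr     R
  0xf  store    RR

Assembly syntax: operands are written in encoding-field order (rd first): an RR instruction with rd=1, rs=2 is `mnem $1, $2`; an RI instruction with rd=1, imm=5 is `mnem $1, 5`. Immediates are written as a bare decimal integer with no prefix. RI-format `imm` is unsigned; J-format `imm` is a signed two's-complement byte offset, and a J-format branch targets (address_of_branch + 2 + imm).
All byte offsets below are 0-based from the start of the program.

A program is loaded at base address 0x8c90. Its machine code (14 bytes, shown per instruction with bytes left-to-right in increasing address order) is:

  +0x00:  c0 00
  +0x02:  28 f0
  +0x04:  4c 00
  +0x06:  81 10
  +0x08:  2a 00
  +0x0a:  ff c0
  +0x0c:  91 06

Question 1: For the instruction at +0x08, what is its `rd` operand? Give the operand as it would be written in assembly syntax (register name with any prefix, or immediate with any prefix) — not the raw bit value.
@+08  big-endian(2a 00) = 0x2a00
  top 4b → 0x2 → minus [RR]
  [11:8] rd=10 = $10
  [7:4] rs=0 = $0

$10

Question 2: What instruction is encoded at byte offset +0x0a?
off 0x0a: read ff c0 as big → 0xffc0
  top 4b → 0xf → store [RR]
  rd@[11:8]=0xf ⇒ $15
  rs@[7:4]=0xc ⇒ $12

store $15, $12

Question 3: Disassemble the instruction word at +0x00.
@+00  big-endian(c0 00) = 0xc000
  op=0xc000>>12=0xc ⇒ je (J)
  [11:0] imm=0 = 0

je 0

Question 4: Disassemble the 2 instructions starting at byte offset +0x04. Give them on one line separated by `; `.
neg $12; move $1, $1

off 0x04: read 4c 00 as big → 0x4c00
  op=0x4c00>>12=0x4 ⇒ neg (R)
  rd: (w>>8)&0xf=0xc → $12
off 0x06: read 81 10 as big → 0x8110
  op=0x8110>>12=0x8 ⇒ move (RR)
  rd: (w>>8)&0xf=0x1 → $1
  rs: (w>>4)&0xf=0x1 → $1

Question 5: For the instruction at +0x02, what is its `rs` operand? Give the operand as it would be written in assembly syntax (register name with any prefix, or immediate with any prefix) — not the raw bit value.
@+02  big-endian(28 f0) = 0x28f0
  opcode bits[15:12]=0x2: minus/RR
  [11:8] rd=8 = $8
  [7:4] rs=15 = $15

$15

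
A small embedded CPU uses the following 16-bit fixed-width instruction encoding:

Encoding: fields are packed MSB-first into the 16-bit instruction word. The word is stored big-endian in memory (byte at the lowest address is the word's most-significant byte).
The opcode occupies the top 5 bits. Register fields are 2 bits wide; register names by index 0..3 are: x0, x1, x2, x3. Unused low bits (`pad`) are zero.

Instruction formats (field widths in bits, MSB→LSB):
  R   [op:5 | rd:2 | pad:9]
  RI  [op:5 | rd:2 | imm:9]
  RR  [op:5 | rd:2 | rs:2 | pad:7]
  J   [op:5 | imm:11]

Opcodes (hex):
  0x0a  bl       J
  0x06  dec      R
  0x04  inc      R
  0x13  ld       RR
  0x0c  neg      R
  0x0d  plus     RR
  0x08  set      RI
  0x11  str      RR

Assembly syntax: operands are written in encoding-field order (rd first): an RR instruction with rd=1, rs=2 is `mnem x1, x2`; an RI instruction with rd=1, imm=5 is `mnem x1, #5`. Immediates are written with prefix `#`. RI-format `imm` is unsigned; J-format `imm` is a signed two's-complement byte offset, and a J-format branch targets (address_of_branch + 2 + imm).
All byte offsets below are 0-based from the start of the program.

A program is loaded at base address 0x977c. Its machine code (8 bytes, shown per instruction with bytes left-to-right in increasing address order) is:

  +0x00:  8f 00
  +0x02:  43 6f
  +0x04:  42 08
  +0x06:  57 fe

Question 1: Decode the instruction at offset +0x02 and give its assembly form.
+0x02: 43 6f ⇒ word 0x436f (big)
  top 5b → 0x8 → set [RI]
  rd@[10:9]=0x1 ⇒ x1
  imm@[8:0]=0x16f ⇒ #367

set x1, #367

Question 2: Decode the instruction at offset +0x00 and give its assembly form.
@+00  big-endian(8f 00) = 0x8f00
  op=0x8f00>>11=0x11 ⇒ str (RR)
  [10:9] rd=3 = x3
  [8:7] rs=2 = x2

str x3, x2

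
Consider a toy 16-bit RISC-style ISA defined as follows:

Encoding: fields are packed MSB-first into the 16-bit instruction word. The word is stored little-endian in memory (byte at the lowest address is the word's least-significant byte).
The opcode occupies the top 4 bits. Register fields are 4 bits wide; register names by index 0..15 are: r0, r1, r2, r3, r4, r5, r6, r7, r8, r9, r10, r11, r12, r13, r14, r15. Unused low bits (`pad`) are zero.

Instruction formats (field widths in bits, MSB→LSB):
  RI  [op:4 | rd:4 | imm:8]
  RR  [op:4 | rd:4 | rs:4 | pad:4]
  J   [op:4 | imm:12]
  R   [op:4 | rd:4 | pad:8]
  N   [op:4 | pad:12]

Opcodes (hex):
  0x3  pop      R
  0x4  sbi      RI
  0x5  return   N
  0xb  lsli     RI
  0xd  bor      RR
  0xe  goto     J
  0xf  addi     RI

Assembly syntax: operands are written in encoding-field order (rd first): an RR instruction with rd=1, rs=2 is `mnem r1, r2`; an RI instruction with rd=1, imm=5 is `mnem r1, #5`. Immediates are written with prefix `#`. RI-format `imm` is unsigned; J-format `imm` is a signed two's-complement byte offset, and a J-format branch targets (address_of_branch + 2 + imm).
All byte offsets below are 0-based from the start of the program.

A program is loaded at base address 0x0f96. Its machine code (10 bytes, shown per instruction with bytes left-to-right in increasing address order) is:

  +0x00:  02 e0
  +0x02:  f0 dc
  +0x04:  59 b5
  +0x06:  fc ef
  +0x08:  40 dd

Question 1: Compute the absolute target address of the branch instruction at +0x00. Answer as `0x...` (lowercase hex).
[00] 02 e0 → 0xe002
  op=0xe002>>12=0xe ⇒ goto (J)
  imm@[11:0]=0x2 ⇒ #2
  target = base 0x0f96 + off 0x00 + 2 + imm 2 = 0x0f9a

0x0f9a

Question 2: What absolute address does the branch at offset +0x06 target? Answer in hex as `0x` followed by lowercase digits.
@+06  little-endian(fc ef) = 0xeffc
  top 4b → 0xe → goto [J]
  imm@[11:0]=0xffc (s12→-4) ⇒ #-4
  target = base 0x0f96 + off 0x06 + 2 + imm -4 = 0x0f9a

0x0f9a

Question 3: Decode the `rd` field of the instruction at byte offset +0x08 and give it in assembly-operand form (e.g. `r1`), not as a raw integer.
r13

+0x08: 40 dd ⇒ word 0xdd40 (little)
  top 4b → 0xd → bor [RR]
  [11:8] rd=13 = r13
  [7:4] rs=4 = r4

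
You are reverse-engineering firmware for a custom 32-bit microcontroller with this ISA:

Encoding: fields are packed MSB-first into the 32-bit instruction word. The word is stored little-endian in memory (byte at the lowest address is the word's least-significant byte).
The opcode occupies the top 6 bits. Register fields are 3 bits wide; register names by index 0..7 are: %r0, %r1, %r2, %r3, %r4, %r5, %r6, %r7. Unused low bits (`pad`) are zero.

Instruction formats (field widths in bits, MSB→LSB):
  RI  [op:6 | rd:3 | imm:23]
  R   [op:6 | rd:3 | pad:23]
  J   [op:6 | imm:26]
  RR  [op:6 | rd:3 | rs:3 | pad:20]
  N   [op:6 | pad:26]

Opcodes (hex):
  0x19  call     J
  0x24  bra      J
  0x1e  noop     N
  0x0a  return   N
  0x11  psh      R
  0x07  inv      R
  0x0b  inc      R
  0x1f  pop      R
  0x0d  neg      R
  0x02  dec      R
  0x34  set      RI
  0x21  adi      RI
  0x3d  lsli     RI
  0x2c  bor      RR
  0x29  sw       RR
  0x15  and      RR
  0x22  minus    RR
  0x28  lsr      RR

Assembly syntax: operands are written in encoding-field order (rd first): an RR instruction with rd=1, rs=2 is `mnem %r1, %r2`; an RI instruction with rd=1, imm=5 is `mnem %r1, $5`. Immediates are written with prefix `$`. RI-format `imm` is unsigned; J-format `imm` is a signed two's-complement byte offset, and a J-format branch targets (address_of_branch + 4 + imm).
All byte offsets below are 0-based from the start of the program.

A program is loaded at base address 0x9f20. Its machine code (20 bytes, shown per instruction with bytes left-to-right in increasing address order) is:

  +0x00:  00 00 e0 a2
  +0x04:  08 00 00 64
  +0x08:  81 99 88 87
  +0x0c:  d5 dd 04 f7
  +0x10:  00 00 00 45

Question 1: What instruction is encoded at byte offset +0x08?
@+08  little-endian(81 99 88 87) = 0x87889981
  opcode bits[31:26]=0x21: adi/RI
  rd: (w>>23)&0x7=0x7 → %r7
  imm: (w>>0)&0x7fffff=0x89981 → $563585

adi %r7, $563585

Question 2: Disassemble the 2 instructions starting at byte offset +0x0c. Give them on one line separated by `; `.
lsli %r6, $318933; psh %r2

@+0c  little-endian(d5 dd 04 f7) = 0xf704ddd5
  top 6b → 0x3d → lsli [RI]
  [25:23] rd=6 = %r6
  [22:0] imm=318933 = $318933
@+10  little-endian(00 00 00 45) = 0x45000000
  top 6b → 0x11 → psh [R]
  [25:23] rd=2 = %r2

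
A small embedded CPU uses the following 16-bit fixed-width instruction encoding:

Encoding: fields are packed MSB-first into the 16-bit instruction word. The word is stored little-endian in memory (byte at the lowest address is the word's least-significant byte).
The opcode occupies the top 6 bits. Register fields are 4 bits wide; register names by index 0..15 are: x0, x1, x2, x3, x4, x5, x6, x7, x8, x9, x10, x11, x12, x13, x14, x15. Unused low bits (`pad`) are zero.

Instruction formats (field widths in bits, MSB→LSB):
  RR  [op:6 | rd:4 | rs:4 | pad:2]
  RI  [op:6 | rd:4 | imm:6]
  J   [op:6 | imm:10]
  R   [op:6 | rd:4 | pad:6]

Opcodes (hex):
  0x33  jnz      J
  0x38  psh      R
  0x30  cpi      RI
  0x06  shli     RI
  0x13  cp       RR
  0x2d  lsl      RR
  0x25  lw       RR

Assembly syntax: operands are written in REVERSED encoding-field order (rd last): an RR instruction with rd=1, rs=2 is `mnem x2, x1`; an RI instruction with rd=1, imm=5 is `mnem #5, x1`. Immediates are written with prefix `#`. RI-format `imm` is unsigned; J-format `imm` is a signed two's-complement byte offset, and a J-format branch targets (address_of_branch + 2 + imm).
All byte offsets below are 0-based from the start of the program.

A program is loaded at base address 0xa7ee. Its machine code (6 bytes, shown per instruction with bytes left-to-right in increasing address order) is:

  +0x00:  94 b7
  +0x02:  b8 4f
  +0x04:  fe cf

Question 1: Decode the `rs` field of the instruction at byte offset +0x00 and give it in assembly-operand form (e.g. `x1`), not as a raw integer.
x5

off 0x00: read 94 b7 as little → 0xb794
  op=0xb794>>10=0x2d ⇒ lsl (RR)
  rd: (w>>6)&0xf=0xe → x14
  rs: (w>>2)&0xf=0x5 → x5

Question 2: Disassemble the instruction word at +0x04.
jnz #-2

+0x04: fe cf ⇒ word 0xcffe (little)
  opcode bits[15:10]=0x33: jnz/J
  imm: (w>>0)&0x3ff=0x3fe (s10→-2) → #-2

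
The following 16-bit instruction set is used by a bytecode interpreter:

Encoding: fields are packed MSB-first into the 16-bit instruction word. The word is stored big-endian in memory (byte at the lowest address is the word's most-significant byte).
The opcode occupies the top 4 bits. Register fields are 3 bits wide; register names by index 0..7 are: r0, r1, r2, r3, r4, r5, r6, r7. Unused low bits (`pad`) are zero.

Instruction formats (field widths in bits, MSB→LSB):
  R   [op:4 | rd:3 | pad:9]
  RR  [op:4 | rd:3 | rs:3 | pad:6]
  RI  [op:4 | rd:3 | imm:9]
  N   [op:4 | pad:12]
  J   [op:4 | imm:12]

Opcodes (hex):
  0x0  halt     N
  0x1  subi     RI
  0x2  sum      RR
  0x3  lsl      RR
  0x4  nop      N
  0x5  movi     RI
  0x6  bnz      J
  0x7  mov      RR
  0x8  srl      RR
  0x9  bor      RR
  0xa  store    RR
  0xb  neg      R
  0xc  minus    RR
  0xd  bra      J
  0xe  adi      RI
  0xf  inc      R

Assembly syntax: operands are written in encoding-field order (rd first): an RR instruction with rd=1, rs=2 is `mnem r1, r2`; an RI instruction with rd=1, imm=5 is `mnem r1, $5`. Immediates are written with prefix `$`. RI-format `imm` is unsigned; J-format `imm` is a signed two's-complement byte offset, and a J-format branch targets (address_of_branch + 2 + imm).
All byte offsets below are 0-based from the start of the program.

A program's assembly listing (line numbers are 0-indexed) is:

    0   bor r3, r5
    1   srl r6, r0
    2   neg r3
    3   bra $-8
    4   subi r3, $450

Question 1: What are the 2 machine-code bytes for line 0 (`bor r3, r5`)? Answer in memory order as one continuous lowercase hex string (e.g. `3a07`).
line 0 (bor): pack op=0x9:4|rd=3:3|rs=5:3|pad=0:6 = 0x9740; big→ 97 40

9740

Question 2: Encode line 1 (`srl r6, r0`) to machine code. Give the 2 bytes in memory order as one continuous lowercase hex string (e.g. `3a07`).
1. srl fields op=0x8:4|rd=6:3|rs=0:3|pad=0:6 → word 8c00h → 8c 00

8c00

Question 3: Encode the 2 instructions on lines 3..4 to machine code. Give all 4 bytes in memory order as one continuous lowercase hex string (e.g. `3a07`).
L3: bra op=0xd:4|imm=-8:12 ⇒ 0xdff8 ⇒ big df f8
L4: subi op=0x1:4|rd=3:3|imm=450:9 ⇒ 0x17c2 ⇒ big 17 c2

dff817c2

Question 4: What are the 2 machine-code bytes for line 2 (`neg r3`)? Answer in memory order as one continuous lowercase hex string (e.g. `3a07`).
2. neg fields op=0xb:4|rd=3:3|pad=0:9 → word b600h → b6 00

b600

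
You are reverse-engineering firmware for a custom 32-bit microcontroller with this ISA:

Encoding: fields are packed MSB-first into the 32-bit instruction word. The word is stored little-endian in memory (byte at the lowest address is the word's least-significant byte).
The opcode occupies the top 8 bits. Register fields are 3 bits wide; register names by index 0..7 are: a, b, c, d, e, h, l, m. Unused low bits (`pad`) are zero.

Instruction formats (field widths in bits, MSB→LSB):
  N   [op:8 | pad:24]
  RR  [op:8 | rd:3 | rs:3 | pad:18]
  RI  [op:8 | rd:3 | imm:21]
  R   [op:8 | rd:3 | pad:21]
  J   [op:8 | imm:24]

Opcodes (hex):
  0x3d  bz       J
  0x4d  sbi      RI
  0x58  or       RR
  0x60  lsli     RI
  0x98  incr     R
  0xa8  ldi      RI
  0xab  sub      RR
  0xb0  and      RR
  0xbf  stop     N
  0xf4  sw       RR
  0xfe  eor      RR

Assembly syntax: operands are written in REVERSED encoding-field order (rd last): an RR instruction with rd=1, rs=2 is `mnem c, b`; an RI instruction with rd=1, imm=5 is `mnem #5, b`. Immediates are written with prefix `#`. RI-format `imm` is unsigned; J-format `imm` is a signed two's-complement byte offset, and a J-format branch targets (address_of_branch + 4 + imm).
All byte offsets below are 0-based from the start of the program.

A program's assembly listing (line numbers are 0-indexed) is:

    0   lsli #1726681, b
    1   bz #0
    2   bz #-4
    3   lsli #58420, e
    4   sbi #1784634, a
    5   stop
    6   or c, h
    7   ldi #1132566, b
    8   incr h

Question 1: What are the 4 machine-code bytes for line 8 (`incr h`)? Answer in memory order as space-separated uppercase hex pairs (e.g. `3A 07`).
8. incr fields op=0x98:8|rd=5:3|pad=0:21 → word 98a00000h → 00 00 a0 98

00 00 A0 98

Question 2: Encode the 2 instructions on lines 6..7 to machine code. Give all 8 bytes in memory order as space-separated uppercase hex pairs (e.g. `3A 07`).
line 6 (or): pack op=0x58:8|rd=5:3|rs=2:3|pad=0:18 = 0x58a80000; little→ 00 00 a8 58
line 7 (ldi): pack op=0xa8:8|rd=1:3|imm=1132566:21 = 0xa8314816; little→ 16 48 31 a8

00 00 A8 58 16 48 31 A8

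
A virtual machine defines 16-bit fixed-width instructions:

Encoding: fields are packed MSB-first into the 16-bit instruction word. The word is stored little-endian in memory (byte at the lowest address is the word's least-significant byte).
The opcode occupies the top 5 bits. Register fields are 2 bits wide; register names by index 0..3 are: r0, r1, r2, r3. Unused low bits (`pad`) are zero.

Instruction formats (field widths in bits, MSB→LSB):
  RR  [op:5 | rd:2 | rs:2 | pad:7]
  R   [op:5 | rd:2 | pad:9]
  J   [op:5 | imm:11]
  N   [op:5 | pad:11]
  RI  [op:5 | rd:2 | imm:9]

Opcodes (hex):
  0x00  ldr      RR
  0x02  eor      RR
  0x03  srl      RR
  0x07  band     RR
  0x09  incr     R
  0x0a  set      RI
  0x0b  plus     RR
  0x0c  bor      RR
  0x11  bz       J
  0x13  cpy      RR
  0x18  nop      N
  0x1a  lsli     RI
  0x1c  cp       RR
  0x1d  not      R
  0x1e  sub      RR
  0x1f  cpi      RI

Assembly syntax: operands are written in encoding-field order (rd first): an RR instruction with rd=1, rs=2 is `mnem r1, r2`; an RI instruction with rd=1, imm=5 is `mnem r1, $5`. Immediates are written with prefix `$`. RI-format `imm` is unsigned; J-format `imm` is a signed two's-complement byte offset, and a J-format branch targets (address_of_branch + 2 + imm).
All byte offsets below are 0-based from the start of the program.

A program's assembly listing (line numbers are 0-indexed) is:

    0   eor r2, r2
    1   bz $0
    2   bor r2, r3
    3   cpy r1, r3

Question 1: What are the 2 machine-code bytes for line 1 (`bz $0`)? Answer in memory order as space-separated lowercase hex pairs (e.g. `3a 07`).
00 88

line 1 (bz): pack op=0x11:5|imm=0:11 = 0x8800; little→ 00 88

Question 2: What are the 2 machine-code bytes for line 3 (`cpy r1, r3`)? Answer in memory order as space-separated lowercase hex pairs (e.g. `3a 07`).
3. cpy fields op=0x13:5|rd=1:2|rs=3:2|pad=0:7 → word 9b80h → 80 9b

80 9b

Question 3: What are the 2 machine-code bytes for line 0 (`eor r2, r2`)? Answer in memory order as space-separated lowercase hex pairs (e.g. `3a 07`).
0. eor fields op=0x2:5|rd=2:2|rs=2:2|pad=0:7 → word 1500h → 00 15

00 15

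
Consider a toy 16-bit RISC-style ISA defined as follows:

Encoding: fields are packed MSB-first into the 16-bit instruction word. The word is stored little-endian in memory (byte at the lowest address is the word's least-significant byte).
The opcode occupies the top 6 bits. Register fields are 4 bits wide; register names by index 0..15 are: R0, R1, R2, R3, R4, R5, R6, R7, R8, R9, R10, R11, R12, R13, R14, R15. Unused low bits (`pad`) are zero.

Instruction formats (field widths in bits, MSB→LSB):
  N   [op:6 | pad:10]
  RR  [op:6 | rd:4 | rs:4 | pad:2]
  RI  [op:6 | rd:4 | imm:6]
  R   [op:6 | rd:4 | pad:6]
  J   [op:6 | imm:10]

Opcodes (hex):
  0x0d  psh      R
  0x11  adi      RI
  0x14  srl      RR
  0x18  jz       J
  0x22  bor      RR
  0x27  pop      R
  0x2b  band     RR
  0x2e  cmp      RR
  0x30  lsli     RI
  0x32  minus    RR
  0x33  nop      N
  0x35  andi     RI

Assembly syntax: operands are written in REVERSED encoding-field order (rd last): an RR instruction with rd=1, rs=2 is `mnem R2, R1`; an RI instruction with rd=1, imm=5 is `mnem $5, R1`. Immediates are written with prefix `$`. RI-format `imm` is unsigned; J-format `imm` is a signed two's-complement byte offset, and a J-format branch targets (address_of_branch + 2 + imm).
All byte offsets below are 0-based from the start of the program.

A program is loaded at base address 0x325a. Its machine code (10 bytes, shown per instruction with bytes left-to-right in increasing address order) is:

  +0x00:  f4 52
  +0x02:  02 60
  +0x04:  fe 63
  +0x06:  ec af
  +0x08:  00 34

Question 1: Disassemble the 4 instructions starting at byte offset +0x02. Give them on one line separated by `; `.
@+02  little-endian(02 60) = 0x6002
  top 6b → 0x18 → jz [J]
  imm@[9:0]=0x2 ⇒ $2
@+04  little-endian(fe 63) = 0x63fe
  top 6b → 0x18 → jz [J]
  imm@[9:0]=0x3fe (s10→-2) ⇒ $-2
@+06  little-endian(ec af) = 0xafec
  top 6b → 0x2b → band [RR]
  rd@[9:6]=0xf ⇒ R15
  rs@[5:2]=0xb ⇒ R11
@+08  little-endian(00 34) = 0x3400
  top 6b → 0xd → psh [R]
  rd@[9:6]=0x0 ⇒ R0

jz $2; jz $-2; band R11, R15; psh R0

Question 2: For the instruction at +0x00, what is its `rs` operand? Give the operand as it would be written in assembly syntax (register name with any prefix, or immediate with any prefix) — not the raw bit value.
R13

+0x00: f4 52 ⇒ word 0x52f4 (little)
  op=0x52f4>>10=0x14 ⇒ srl (RR)
  [9:6] rd=11 = R11
  [5:2] rs=13 = R13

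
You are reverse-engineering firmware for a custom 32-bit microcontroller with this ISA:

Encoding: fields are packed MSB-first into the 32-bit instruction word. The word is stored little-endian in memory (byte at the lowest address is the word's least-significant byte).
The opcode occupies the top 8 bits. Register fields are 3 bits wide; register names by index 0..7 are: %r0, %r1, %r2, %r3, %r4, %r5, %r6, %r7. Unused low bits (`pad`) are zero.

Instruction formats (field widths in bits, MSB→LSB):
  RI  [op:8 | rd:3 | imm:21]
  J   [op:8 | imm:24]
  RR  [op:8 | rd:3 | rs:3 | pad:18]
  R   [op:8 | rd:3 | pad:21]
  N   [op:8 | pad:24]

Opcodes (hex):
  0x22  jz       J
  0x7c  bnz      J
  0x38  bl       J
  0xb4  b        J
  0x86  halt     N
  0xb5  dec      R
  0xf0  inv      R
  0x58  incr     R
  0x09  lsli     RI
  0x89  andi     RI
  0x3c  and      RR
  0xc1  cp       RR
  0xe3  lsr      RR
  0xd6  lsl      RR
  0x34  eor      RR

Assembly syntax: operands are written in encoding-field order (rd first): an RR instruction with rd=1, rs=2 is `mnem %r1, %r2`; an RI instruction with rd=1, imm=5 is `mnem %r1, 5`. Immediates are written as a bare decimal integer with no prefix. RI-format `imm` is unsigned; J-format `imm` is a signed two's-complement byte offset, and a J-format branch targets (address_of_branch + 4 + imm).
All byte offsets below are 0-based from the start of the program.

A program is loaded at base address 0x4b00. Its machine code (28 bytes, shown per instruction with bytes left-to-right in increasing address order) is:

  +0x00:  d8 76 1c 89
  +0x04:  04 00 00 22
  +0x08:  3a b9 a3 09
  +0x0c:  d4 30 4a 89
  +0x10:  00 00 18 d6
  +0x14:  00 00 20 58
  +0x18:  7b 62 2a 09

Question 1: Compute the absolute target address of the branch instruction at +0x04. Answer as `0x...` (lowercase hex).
[04] 04 00 00 22 → 0x22000004
  op=0x22000004>>24=0x22 ⇒ jz (J)
  imm: (w>>0)&0xffffff=0x4 → 4
  target = base 0x4b00 + off 0x04 + 4 + imm 4 = 0x4b0c

0x4b0c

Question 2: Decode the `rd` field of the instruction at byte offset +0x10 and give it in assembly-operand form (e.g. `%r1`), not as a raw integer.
@+10  little-endian(00 00 18 d6) = 0xd6180000
  opcode bits[31:24]=0xd6: lsl/RR
  [23:21] rd=0 = %r0
  [20:18] rs=6 = %r6

%r0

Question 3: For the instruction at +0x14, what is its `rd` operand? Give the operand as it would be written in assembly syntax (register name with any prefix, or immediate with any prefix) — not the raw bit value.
%r1

+0x14: 00 00 20 58 ⇒ word 0x58200000 (little)
  top 8b → 0x58 → incr [R]
  rd: (w>>21)&0x7=0x1 → %r1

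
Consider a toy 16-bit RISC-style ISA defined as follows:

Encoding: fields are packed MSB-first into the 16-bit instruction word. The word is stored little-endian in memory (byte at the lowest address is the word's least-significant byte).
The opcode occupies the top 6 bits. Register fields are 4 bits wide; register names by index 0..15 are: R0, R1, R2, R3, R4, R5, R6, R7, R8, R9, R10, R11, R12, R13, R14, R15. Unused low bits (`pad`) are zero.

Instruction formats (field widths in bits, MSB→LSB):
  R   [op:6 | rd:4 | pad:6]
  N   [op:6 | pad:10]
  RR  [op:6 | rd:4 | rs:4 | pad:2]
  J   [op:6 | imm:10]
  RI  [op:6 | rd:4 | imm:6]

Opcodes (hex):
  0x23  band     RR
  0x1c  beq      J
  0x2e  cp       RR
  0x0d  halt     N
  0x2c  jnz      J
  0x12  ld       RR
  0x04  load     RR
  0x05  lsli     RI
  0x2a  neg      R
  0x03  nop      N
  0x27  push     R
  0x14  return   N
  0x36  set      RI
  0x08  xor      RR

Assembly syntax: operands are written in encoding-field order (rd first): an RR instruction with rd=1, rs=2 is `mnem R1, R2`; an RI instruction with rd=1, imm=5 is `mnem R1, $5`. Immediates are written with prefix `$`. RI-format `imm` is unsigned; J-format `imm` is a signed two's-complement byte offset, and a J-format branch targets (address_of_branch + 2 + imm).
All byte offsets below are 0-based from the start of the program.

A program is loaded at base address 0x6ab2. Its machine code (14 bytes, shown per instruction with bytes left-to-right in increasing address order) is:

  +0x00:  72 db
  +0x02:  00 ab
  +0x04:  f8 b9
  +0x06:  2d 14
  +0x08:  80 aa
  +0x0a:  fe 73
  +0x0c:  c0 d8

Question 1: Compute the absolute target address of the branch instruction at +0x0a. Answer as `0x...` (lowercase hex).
0x6abc

+0x0a: fe 73 ⇒ word 0x73fe (little)
  op=0x73fe>>10=0x1c ⇒ beq (J)
  imm@[9:0]=0x3fe (s10→-2) ⇒ $-2
  target = base 0x6ab2 + off 0x0a + 2 + imm -2 = 0x6abc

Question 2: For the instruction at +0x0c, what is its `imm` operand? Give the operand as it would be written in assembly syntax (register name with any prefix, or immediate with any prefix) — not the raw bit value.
$0

off 0x0c: read c0 d8 as little → 0xd8c0
  op=0xd8c0>>10=0x36 ⇒ set (RI)
  [9:6] rd=3 = R3
  [5:0] imm=0 = $0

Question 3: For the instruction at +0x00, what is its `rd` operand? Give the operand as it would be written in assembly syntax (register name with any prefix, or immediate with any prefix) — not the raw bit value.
R13

+0x00: 72 db ⇒ word 0xdb72 (little)
  opcode bits[15:10]=0x36: set/RI
  [9:6] rd=13 = R13
  [5:0] imm=50 = $50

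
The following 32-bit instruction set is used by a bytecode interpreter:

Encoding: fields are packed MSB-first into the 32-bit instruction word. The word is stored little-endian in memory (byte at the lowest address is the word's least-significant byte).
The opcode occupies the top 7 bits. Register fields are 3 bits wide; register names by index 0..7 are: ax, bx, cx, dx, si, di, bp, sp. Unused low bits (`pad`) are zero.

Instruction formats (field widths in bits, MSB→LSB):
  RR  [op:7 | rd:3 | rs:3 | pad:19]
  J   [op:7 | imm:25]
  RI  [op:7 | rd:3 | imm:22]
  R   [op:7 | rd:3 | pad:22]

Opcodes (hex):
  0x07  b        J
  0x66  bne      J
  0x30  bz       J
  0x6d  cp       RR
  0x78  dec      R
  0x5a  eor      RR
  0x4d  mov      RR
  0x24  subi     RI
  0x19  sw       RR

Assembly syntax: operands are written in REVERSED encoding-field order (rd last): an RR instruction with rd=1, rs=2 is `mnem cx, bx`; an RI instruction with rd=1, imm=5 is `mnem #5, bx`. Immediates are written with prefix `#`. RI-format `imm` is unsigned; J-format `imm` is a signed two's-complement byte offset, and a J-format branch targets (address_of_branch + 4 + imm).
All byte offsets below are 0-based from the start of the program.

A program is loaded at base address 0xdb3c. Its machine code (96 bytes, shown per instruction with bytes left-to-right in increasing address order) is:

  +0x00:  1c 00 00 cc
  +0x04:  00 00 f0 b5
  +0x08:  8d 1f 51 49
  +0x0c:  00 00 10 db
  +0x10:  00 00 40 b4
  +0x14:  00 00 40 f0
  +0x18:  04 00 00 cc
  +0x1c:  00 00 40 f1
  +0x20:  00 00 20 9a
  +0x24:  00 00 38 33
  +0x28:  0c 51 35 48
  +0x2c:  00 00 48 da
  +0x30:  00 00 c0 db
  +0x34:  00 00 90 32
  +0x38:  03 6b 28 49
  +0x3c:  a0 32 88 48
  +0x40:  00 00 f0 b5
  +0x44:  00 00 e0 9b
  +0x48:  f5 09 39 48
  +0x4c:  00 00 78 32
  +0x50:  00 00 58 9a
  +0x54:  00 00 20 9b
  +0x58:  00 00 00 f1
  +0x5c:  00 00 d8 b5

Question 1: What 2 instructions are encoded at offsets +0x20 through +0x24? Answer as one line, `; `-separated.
+0x20: 00 00 20 9a ⇒ word 0x9a200000 (little)
  opcode bits[31:25]=0x4d: mov/RR
  [24:22] rd=0 = ax
  [21:19] rs=4 = si
+0x24: 00 00 38 33 ⇒ word 0x33380000 (little)
  opcode bits[31:25]=0x19: sw/RR
  [24:22] rd=4 = si
  [21:19] rs=7 = sp

mov si, ax; sw sp, si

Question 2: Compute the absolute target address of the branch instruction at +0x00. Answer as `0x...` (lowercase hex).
off 0x00: read 1c 00 00 cc as little → 0xcc00001c
  op=0xcc00001c>>25=0x66 ⇒ bne (J)
  [24:0] imm=28 = #28
  target = base 0xdb3c + off 0x00 + 4 + imm 28 = 0xdb5c

0xdb5c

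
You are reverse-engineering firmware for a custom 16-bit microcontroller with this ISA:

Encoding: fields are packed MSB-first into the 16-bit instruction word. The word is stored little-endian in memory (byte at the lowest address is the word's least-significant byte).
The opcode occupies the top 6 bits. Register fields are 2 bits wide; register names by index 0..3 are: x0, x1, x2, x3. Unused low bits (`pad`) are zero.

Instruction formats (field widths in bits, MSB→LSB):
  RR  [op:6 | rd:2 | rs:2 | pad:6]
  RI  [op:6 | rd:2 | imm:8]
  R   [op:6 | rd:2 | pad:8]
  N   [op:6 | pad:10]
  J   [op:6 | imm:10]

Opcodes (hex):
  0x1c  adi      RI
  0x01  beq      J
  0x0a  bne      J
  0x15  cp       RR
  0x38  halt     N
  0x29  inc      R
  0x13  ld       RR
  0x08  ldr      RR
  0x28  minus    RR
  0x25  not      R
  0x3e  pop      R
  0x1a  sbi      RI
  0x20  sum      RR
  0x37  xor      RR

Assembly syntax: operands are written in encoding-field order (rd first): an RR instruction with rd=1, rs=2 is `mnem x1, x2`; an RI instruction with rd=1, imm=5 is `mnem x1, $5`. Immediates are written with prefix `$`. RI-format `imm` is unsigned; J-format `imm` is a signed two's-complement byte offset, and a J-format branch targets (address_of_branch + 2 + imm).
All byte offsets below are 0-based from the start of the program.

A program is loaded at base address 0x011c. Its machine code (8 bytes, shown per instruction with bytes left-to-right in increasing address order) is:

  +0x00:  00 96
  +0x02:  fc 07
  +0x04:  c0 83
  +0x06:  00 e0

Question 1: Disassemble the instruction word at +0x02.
beq $-4

+0x02: fc 07 ⇒ word 0x07fc (little)
  op=0x07fc>>10=0x1 ⇒ beq (J)
  imm: (w>>0)&0x3ff=0x3fc (s10→-4) → $-4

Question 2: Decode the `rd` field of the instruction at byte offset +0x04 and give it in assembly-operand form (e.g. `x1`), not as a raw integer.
off 0x04: read c0 83 as little → 0x83c0
  op=0x83c0>>10=0x20 ⇒ sum (RR)
  [9:8] rd=3 = x3
  [7:6] rs=3 = x3

x3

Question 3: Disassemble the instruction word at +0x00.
[00] 00 96 → 0x9600
  opcode bits[15:10]=0x25: not/R
  rd: (w>>8)&0x3=0x2 → x2

not x2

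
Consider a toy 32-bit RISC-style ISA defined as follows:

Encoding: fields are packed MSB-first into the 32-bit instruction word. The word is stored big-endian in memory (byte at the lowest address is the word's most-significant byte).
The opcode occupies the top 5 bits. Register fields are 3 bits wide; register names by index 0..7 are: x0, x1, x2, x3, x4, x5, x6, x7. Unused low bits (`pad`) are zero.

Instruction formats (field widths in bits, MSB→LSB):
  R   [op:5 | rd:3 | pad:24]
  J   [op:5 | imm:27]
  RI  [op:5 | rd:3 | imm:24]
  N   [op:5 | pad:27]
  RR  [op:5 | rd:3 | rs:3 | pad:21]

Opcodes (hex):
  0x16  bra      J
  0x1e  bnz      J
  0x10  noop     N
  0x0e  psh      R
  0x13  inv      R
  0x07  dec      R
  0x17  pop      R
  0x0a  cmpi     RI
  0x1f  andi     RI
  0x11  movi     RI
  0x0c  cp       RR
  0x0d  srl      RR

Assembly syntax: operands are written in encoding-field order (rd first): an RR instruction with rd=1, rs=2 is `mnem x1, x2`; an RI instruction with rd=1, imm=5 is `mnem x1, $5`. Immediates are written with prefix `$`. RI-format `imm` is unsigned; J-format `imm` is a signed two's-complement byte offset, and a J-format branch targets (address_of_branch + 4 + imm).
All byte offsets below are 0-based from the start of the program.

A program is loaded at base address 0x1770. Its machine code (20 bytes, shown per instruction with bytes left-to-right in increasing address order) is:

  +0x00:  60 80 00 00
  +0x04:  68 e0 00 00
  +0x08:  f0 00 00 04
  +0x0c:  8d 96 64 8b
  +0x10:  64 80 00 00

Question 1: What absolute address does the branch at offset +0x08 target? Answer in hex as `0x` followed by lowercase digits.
0x1780

+0x08: f0 00 00 04 ⇒ word 0xf0000004 (big)
  top 5b → 0x1e → bnz [J]
  imm: (w>>0)&0x7ffffff=0x4 → $4
  target = base 0x1770 + off 0x08 + 4 + imm 4 = 0x1780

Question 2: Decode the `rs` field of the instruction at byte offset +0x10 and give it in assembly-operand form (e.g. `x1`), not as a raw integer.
off 0x10: read 64 80 00 00 as big → 0x64800000
  op=0x64800000>>27=0xc ⇒ cp (RR)
  rd: (w>>24)&0x7=0x4 → x4
  rs: (w>>21)&0x7=0x4 → x4

x4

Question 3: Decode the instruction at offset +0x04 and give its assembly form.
srl x0, x7

[04] 68 e0 00 00 → 0x68e00000
  opcode bits[31:27]=0xd: srl/RR
  rd@[26:24]=0x0 ⇒ x0
  rs@[23:21]=0x7 ⇒ x7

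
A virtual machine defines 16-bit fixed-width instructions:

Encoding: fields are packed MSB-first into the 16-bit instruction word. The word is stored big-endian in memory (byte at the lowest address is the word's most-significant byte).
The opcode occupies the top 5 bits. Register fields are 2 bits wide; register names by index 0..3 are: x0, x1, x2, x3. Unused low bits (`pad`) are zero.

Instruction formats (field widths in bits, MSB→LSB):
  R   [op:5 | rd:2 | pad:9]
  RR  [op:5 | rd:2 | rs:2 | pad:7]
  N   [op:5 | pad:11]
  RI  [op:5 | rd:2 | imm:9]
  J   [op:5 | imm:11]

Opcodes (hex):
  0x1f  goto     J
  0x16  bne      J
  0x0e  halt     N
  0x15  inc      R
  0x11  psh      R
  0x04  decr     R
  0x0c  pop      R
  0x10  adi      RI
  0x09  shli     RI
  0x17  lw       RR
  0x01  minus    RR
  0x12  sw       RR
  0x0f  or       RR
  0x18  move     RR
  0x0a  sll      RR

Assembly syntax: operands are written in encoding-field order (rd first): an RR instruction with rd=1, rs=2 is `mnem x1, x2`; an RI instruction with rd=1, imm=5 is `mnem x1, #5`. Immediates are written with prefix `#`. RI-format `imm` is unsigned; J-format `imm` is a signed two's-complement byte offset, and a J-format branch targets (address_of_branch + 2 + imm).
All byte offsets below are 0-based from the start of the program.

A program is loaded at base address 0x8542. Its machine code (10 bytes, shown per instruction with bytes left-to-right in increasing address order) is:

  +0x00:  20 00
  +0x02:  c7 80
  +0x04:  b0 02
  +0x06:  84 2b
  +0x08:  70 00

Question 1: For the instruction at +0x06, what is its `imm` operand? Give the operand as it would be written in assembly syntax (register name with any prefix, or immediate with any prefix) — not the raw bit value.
@+06  big-endian(84 2b) = 0x842b
  top 5b → 0x10 → adi [RI]
  rd: (w>>9)&0x3=0x2 → x2
  imm: (w>>0)&0x1ff=0x2b → #43

#43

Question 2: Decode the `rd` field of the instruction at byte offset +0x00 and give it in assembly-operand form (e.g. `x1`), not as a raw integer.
@+00  big-endian(20 00) = 0x2000
  opcode bits[15:11]=0x4: decr/R
  rd@[10:9]=0x0 ⇒ x0

x0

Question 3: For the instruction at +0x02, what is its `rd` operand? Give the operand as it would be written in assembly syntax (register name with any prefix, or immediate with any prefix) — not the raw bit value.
x3

+0x02: c7 80 ⇒ word 0xc780 (big)
  opcode bits[15:11]=0x18: move/RR
  rd: (w>>9)&0x3=0x3 → x3
  rs: (w>>7)&0x3=0x3 → x3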